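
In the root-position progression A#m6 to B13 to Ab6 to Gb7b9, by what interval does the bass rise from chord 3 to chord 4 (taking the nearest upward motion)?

minor seventh

The roots are Ab and Gb.
From Ab to Gb: 10 semitones over a seventh = minor.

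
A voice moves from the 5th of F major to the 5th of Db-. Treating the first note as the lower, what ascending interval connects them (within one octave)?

The 5th of F major is C; the 5th of Db- is Ab.
From C to Ab: 8 semitones over a sixth = minor.

m6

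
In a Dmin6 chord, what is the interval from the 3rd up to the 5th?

D minor sixth is spelled D, F, A, B.
The 3rd is F and the 5th is A.
From F to A is 4 semitones, exactly the major third.

M3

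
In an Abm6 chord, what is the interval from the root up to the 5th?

perfect fifth

Spelling the chord: Ab–Cb–Eb–F.
So we need the interval from Ab up to Eb.
Ab up to Eb spans 5 letter names and 7 semitones — a perfect fifth.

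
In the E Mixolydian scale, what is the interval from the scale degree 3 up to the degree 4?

m2

Spelling the E Mixolydian scale: E F# G# A B C# D.
That puts G# below A.
From G# to A: 1 semitone over a second = minor.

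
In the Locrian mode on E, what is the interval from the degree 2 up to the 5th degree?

Spelling the Locrian mode on E: E F G A Bb C D.
That puts F below Bb.
F up to Bb spans 4 letter names and 5 semitones — a perfect fourth.

perfect fourth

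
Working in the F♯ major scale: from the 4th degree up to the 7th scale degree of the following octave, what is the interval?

Spelling the F♯ major scale: F♯ G♯ A♯ B C♯ D♯ E♯.
That puts B below E♯.
11 letter names make it an eleventh; at 18 semitones (a half step wider than perfect) the quality is augmented.

augmented 11th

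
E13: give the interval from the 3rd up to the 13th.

perfect eleventh

E13: E, G#, B, D, F#, C#.
The 3rd is G# and the 13th is C#.
Counting 11 letters and 17 half steps from G# gives a perfect eleventh.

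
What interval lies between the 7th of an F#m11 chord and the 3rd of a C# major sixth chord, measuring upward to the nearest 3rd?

augmented unison

F#m11 has E as its 7th, and C# major sixth has E# as its 3rd.
E up to E# is 1 semitone, a half step wider than a perfect unison, so the interval is augmented.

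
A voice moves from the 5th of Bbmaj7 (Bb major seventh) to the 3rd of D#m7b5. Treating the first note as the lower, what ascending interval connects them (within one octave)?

A1

The 5th of Bbmaj7 (Bb major seventh) is F; the 3rd of D#m7b5 is F#.
From F to F#: 1 semitone over a unison = augmented.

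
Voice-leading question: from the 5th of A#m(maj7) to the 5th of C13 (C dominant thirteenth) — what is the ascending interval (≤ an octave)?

The 5th of A#m(maj7) is E#; the 5th of C13 (C dominant thirteenth) is G.
E# up to G is 2 semitones, a whole step narrower than a major third, so the interval is diminished.

diminished 3rd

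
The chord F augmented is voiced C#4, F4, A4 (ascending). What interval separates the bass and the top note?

The outer voices are C#4 and A4.
From C# to A: 8 semitones over a sixth = minor.

m6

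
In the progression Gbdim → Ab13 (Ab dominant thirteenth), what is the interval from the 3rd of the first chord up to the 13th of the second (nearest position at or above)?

augmented fifth

Gbdim has Bbb as its 3rd, and Ab13 (Ab dominant thirteenth) has F as its 13th.
5 letter names make it a fifth; at 8 semitones (a half step wider than perfect) the quality is augmented.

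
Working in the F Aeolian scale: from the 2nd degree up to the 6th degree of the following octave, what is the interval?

F natural minor: F G Ab Bb C Db Eb.
The 2nd degree is G and the 6th degree (up an octave) is Db.
From G to Db: 18 semitones over a twelfth = diminished.

diminished twelfth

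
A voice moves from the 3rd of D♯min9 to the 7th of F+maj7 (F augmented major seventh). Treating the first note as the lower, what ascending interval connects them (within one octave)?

minor seventh

D♯min9 has F♯ as its 3rd, and F+maj7 (F augmented major seventh) has E as its 7th.
7 letter names make it a seventh; at 10 semitones (a half step narrower than major) the quality is minor.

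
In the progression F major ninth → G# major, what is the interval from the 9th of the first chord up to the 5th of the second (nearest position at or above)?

The 9th of F major ninth is G; the 5th of G# major is D#.
From G to D#: 8 semitones over a fifth = augmented.

A5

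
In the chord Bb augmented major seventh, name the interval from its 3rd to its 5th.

Bb+maj7 is spelled Bb-D-F#-A.
So we need the interval from D up to F#.
D up to F# spans 3 letter names and 4 semitones — a major third.

major 3rd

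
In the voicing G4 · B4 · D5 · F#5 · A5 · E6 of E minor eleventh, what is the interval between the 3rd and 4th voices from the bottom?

major third

Those voices are D5 and F#5.
D up to F# spans 3 letter names and 4 semitones — a major third.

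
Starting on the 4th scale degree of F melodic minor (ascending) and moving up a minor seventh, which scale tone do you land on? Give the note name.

The scale is F G Ab Bb C D E.
The 4th scale degree is Bb; a minor seventh above that is Ab — scale degree 3.

Ab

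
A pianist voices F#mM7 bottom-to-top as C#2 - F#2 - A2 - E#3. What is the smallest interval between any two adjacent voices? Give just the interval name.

minor 3rd

Adjacent intervals: C#2→F#2 = perfect fourth; F#2→A2 = minor third; A2→E#3 = augmented fifth.
The smallest is F#2 to A2, a minor third (3 semitones).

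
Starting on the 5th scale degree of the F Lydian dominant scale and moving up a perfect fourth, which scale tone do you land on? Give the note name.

The scale is F G A B C D Eb.
The 5th scale degree is C; a perfect fourth above that is F — scale degree 1.

F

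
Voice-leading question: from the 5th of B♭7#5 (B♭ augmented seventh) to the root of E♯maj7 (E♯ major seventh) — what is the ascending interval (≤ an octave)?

major seventh

The 5th of B♭7#5 (B♭ augmented seventh) is F♯; the root of E♯maj7 (E♯ major seventh) is E♯.
F♯ up to E♯ spans 7 letter names and 11 semitones — a major seventh.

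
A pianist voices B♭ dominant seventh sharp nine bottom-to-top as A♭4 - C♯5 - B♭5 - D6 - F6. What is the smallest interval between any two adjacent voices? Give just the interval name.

Adjacent intervals: A♭4→C♯5 = augmented third; C♯5→B♭5 = diminished seventh; B♭5→D6 = major third; D6→F6 = minor third.
The smallest is D6 to F6, a minor third (3 semitones).

minor third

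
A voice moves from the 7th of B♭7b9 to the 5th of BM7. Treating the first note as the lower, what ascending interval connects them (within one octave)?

augmented 6th

The 7th of B♭7b9 is A♭; the 5th of BM7 is F♯.
6 letter names make it a sixth; at 10 semitones (a half step wider than major) the quality is augmented.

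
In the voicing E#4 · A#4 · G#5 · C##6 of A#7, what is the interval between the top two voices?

augmented fourth

Those voices are G#5 and C##6.
From G# to C##: 6 semitones over a fourth = augmented.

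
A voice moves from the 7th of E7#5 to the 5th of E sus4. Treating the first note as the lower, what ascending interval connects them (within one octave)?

The 7th of E7#5 is D; the 5th of E sus4 is B.
D up to B spans 6 letter names and 9 semitones — a major sixth.

M6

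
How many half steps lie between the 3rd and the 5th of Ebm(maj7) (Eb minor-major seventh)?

4

The chord tones of EbmM7 are Eb–Gb–Bb–D.
Gb to Bb is a major third: 4 semitones.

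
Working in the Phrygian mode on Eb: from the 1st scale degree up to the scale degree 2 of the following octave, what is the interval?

The scale runs Eb Fb Gb Ab Bb Cb Db.
1st scale degree = Eb; 2nd scale degree (up an octave) = Fb.
Eb up to Fb is 13 semitones, a half step narrower than a major ninth, so the interval is minor.

minor 9th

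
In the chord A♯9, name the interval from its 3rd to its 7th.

Spelling the chord: A♯ C𝄪 E♯ G♯ B♯.
3rd = C𝄪; 7th = G♯.
From C𝄪 to G♯: 6 semitones over a fifth = diminished.

diminished 5th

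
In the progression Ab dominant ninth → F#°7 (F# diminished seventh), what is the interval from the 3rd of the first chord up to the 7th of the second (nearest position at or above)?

Ab dominant ninth has C as its 3rd, and F#°7 (F# diminished seventh) has Eb as its 7th.
From C to Eb: 3 semitones over a third = minor.

minor 3rd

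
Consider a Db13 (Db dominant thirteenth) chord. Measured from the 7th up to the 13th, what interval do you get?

The chord tones of Db13 (Db dominant thirteenth) are Db, F, Ab, Cb, Eb, Bb.
7th = Cb; 13th = Bb.
Counting 7 letters and 11 half steps from Cb gives a major seventh.

M7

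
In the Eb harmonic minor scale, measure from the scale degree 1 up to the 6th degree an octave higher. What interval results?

minor thirteenth

The scale runs Eb F Gb Ab Bb Cb D.
The scale degree 1 is Eb and the 6th degree (up an octave) is Cb.
Eb up to Cb is 20 semitones, a half step narrower than a major thirteenth, so the interval is minor.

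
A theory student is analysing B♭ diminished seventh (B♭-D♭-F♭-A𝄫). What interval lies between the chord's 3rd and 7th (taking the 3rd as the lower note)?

3rd = D♭; 7th = A𝄫.
D♭ up to A𝄫 is 6 semitones, a half step narrower than a perfect fifth, so the interval is diminished.

diminished fifth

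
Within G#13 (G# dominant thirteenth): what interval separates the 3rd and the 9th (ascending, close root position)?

G#13: G# B# D# F# A# E#.
The 3rd is B# and the 9th is A#.
B# up to A# is 10 semitones, a half step narrower than a major seventh, so the interval is minor.

minor seventh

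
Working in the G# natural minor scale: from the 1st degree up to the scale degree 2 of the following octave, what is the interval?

major ninth

The scale runs G# A# B C# D# E F#.
1st degree = G#; scale degree 2 (up an octave) = A#.
From G# to A# is 14 semitones, exactly the major ninth.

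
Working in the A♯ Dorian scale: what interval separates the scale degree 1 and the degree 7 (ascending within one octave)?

The scale runs A♯ B♯ C♯ D♯ E♯ F𝄪 G♯.
That puts A♯ below G♯.
A♯ up to G♯ is 10 semitones, a half step narrower than a major seventh, so the interval is minor.

minor seventh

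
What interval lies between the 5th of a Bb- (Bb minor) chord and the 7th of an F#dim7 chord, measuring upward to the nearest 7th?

minor seventh

Bb- (Bb minor) has F as its 5th, and F#dim7 has Eb as its 7th.
F up to Eb is 10 semitones, a half step narrower than a major seventh, so the interval is minor.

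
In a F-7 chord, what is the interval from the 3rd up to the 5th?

Spelling the chord: F–Ab–C–Eb.
So we need the interval from Ab up to C.
Counting 3 letters and 4 half steps from Ab gives a major third.

major third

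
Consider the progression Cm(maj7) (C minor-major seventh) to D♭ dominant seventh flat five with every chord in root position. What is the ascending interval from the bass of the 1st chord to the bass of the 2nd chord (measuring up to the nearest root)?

The roots are C and D♭.
From C to D♭: 1 semitone over a second = minor.

minor 2nd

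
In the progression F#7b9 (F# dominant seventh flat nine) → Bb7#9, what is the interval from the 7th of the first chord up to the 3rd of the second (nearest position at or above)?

minor seventh

The 7th of F#7b9 (F# dominant seventh flat nine) is E; the 3rd of Bb7#9 is D.
From E to D: 10 semitones over a seventh = minor.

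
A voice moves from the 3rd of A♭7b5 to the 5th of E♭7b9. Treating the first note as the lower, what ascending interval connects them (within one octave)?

The 3rd of A♭7b5 is C; the 5th of E♭7b9 is B♭.
7 letter names make it a seventh; at 10 semitones (a half step narrower than major) the quality is minor.

minor seventh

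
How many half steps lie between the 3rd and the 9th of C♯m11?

11

Spelling the chord: C♯–E–G♯–B–D♯–F♯.
E to D♯ is a major seventh: 11 semitones.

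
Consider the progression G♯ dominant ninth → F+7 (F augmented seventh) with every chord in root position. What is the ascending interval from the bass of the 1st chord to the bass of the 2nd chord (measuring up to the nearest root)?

diminished seventh

The roots are G♯ and F.
From G♯ to F: 9 semitones over a seventh = diminished.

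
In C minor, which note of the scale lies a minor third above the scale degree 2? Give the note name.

The scale is C D Eb F G Ab Bb.
The scale degree 2 is D; a minor third above that is F — scale degree 4.

F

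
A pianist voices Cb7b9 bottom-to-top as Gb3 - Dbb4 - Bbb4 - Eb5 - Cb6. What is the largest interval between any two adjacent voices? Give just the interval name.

major 6th

Adjacent intervals: Gb3→Dbb4 = diminished fifth; Dbb4→Bbb4 = major sixth; Bbb4→Eb5 = augmented fourth; Eb5→Cb6 = minor sixth.
The largest is Dbb4 to Bbb4, a major sixth (9 semitones).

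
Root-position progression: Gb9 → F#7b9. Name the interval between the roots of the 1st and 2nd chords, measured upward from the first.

The roots are Gb and F#.
Gb up to F# is 12 semitones, a half step wider than a major seventh, so the interval is augmented.

augmented seventh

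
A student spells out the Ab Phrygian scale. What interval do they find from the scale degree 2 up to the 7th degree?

major sixth

The scale runs Ab Bbb Cb Db Eb Fb Gb.
Scale degree 2 = Bbb; 7th degree = Gb.
Bbb up to Gb spans 6 letter names and 9 semitones — a major sixth.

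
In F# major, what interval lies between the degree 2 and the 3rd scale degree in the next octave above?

major 9th

The scale runs F# G# A# B C# D# E#.
Degree 2 = G#; 3rd scale degree (up an octave) = A#.
G# up to A# spans 9 letter names and 14 semitones — a major ninth.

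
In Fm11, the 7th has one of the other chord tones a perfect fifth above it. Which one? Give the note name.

Bb

Fm11 (F minor eleventh) is spelled F–A♭–C–E♭–G–B♭.
The 7th is E♭. A perfect fifth above E♭ is B♭.
B♭ is the chord's 11th.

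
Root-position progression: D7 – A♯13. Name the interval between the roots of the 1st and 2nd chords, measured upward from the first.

The roots are D and A♯.
From D to A♯: 8 semitones over a fifth = augmented.

augmented 5th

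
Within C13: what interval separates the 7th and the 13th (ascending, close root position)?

major seventh

C dominant thirteenth: C-E-G-Bb-D-A.
That puts Bb below A.
Bb up to A spans 7 letter names and 11 semitones — a major seventh.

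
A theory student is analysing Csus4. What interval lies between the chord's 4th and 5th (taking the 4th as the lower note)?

Csus4 (C sus4): C–F–G.
The 4th is F and the 5th is G.
Counting 2 letters and 2 half steps from F gives a major second.

M2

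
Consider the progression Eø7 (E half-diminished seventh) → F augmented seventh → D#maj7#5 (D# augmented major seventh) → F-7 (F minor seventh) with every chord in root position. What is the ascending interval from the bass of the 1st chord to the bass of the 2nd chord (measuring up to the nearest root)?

m2

The roots are E and F.
E up to F is 1 semitone, a half step narrower than a major second, so the interval is minor.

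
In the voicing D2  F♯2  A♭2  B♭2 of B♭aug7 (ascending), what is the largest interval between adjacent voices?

Adjacent intervals: D2→F♯2 = major third; F♯2→A♭2 = diminished third; A♭2→B♭2 = major second.
The largest is D2 to F♯2, a major third (4 semitones).

major third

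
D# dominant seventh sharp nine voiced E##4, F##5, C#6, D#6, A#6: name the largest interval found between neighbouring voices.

minor ninth

Adjacent intervals: E##4→F##5 = minor ninth; F##5→C#6 = diminished fifth; C#6→D#6 = major second; D#6→A#6 = perfect fifth.
The largest is E##4 to F##5, a minor ninth (13 semitones).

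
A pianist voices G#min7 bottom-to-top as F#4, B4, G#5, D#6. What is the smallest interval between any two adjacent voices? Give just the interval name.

perfect fourth

Adjacent intervals: F#4→B4 = perfect fourth; B4→G#5 = major sixth; G#5→D#6 = perfect fifth.
The smallest is F#4 to B4, a perfect fourth (5 semitones).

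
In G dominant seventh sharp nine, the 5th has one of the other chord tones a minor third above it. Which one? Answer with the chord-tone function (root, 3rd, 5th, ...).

7th

The chord tones of G7#9 (G dominant seventh sharp nine) are G-B-D-F-A#.
The 5th is D. A minor third above D is F.
F is the chord's 7th.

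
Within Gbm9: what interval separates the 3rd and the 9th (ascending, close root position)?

major 7th

The chord tones of Gbmin9 are Gb Bbb Db Fb Ab.
So we need the interval from Bbb up to Ab.
Bbb up to Ab spans 7 letter names and 11 semitones — a major seventh.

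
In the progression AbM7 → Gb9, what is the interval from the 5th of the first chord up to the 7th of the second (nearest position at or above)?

AbM7 has Eb as its 5th, and Gb9 has Fb as its 7th.
2 letter names make it a second; at 1 semitone (a half step narrower than major) the quality is minor.

m2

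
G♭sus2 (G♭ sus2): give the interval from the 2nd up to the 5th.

G♭sus2 (G♭ sus2): G♭, A♭, D♭.
The 2nd is A♭ and the 5th is D♭.
From A♭ to D♭ is 5 semitones, exactly the perfect fourth.

perfect fourth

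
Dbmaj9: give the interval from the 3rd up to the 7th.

The chord tones of Dbmaj9 are Db-F-Ab-C-Eb.
That puts F below C.
F up to C spans 5 letter names and 7 semitones — a perfect fifth.

perfect fifth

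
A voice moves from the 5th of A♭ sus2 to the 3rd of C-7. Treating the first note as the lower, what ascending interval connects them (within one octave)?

A♭ sus2 has E♭ as its 5th, and C-7 has E♭ as its 3rd.
Counting 1 letters and 0 half steps from E♭ gives a perfect unison.

perfect unison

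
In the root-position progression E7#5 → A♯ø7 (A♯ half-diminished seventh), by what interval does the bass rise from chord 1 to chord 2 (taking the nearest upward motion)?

The roots are E and A♯.
E up to A♯ is 6 semitones, a half step wider than a perfect fourth, so the interval is augmented.

augmented fourth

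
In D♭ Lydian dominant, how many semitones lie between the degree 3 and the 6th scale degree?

The scale is D♭ E♭ F G A♭ B♭ C♭.
F up to B♭ is a perfect fourth — 5 semitones.

5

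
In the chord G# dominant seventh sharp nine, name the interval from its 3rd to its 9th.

G#7#9: G#–B#–D#–F#–A##.
The 3rd is B# and the 9th is A##.
B# up to A## spans 7 letter names and 11 semitones — a major seventh.

major seventh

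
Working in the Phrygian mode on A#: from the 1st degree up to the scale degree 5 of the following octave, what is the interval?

Spelling the Phrygian mode on A#: A# B C# D# E# F# G#.
The 1st degree is A# and the 5th scale degree (up an octave) is E#.
A# up to E# spans 12 letter names and 19 semitones — a perfect twelfth.

perfect twelfth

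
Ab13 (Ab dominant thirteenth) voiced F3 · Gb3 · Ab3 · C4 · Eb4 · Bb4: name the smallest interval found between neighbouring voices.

m2

Adjacent intervals: F3→Gb3 = minor second; Gb3→Ab3 = major second; Ab3→C4 = major third; C4→Eb4 = minor third; Eb4→Bb4 = perfect fifth.
The smallest is F3 to Gb3, a minor second (1 semitone).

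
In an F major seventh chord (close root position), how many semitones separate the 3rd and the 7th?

7

The chord tones of F major seventh are F-A-C-E.
A to E is a perfect fifth: 7 semitones.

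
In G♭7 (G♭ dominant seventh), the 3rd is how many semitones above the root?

The chord tones of G♭7 (G♭ dominant seventh) are G♭, B♭, D♭, F♭.
G♭ to B♭ is a major third: 4 semitones.

4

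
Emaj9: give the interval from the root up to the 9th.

Emaj9 (E major ninth) is spelled E G♯ B D♯ F♯.
Root = E; 9th = F♯.
Counting 9 letters and 14 half steps from E gives a major ninth.

major ninth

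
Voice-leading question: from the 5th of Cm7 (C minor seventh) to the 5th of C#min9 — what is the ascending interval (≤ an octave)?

A1

Cm7 (C minor seventh) has G as its 5th, and C#min9 has G# as its 5th.
G up to G# is 1 semitone, a half step wider than a perfect unison, so the interval is augmented.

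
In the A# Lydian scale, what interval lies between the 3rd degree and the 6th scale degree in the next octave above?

P11

Spelling the A# Lydian scale: A# B# C## D## E# F## G##.
3rd degree = C##; 6th degree (up an octave) = F##.
From C## to F## is 17 semitones, exactly the perfect eleventh.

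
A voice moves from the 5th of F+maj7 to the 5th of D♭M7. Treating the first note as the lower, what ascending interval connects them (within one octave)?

The 5th of F+maj7 is C♯; the 5th of D♭M7 is A♭.
C♯ up to A♭ is 7 semitones, a whole step narrower than a major sixth, so the interval is diminished.

diminished sixth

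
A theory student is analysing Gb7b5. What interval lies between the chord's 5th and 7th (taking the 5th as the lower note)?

major 3rd

Gb7b5 (Gb dominant seventh flat five): Gb, Bb, Dbb, Fb.
So we need the interval from Dbb up to Fb.
Dbb up to Fb spans 3 letter names and 4 semitones — a major third.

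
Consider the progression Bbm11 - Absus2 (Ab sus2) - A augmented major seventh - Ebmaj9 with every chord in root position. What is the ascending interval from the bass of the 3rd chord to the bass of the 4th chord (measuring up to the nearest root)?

The roots are A and Eb.
From A to Eb: 6 semitones over a fifth = diminished.

diminished fifth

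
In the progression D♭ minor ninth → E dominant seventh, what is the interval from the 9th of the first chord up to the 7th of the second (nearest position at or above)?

The 9th of D♭ minor ninth is E♭; the 7th of E dominant seventh is D.
From E♭ to D is 11 semitones, exactly the major seventh.

major seventh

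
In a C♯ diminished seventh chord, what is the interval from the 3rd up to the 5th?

minor third

The chord tones of C♯°7 are C♯-E-G-B♭.
That puts E below G.
E up to G is 3 semitones, a half step narrower than a major third, so the interval is minor.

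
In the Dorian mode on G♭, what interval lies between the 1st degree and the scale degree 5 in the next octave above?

Spelling the Dorian mode on G♭: G♭ A♭ B𝄫 C♭ D♭ E♭ F♭.
So we need the interval from G♭ up to D♭.
Counting 12 letters and 19 half steps from G♭ gives a perfect twelfth.

P12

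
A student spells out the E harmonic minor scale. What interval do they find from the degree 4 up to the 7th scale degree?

augmented 4th

The scale runs E F# G A B C D#.
Degree 4 = A; 7th degree = D#.
4 letter names make it a fourth; at 6 semitones (a half step wider than perfect) the quality is augmented.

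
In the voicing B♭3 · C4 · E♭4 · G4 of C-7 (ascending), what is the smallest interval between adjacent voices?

Adjacent intervals: B♭3→C4 = major second; C4→E♭4 = minor third; E♭4→G4 = major third.
The smallest is B♭3 to C4, a major second (2 semitones).

M2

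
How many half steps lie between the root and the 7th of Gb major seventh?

11

Gbmaj7 (Gb major seventh): Gb Bb Db F.
Gb to F is a major seventh: 11 semitones.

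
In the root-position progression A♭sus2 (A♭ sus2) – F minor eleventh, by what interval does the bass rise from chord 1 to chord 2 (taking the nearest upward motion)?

major 6th

The roots are A♭ and F.
Counting 6 letters and 9 half steps from A♭ gives a major sixth.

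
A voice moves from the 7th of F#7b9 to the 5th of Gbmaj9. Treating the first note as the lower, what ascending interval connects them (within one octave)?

The 7th of F#7b9 is E; the 5th of Gbmaj9 is Db.
From E to Db: 9 semitones over a seventh = diminished.

d7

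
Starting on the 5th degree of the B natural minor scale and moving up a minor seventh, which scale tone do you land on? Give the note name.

The scale is B C# D E F# G A.
The 5th degree is F#; a minor seventh above that is E — scale degree 4.

E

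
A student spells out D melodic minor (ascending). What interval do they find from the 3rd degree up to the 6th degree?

Spelling D melodic minor (ascending): D E F G A B C♯.
So we need the interval from F up to B.
From F to B: 6 semitones over a fourth = augmented.

augmented fourth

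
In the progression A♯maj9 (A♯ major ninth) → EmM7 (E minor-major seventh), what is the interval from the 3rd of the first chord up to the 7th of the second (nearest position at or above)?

m2

A♯maj9 (A♯ major ninth) has C𝄪 as its 3rd, and EmM7 (E minor-major seventh) has D♯ as its 7th.
From C𝄪 to D♯: 1 semitone over a second = minor.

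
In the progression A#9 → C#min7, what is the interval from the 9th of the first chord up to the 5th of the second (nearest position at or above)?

A#9 has B# as its 9th, and C#min7 has G# as its 5th.
6 letter names make it a sixth; at 8 semitones (a half step narrower than major) the quality is minor.

minor 6th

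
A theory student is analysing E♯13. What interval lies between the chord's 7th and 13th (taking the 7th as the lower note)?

E♯ dominant thirteenth is spelled E♯-G𝄪-B♯-D♯-F𝄪-C𝄪.
7th = D♯; 13th = C𝄪.
D♯ up to C𝄪 spans 7 letter names and 11 semitones — a major seventh.

major seventh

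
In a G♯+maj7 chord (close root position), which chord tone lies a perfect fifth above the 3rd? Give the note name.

The chord tones of G♯maj7#5 are G♯-B♯-D𝄪-F𝄪.
The 3rd is B♯. A perfect fifth above B♯ is F𝄪.
F𝄪 is the chord's 7th.

F##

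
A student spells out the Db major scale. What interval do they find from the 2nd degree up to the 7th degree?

major 6th

Db major: Db Eb F Gb Ab Bb C.
2nd degree = Eb; 7th scale degree = C.
Eb up to C spans 6 letter names and 9 semitones — a major sixth.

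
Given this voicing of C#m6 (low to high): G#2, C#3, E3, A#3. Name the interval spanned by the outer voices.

The outer voices are G#2 and A#3.
From G# to A# is 14 semitones, exactly the major ninth.

major 9th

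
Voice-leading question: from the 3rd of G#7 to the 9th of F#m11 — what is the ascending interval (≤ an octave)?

minor sixth

The 3rd of G#7 is B#; the 9th of F#m11 is G#.
B# up to G# is 8 semitones, a half step narrower than a major sixth, so the interval is minor.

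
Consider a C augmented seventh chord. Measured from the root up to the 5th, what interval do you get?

augmented fifth

Caug7 is spelled C, E, G#, Bb.
The root is C and the 5th is G#.
C up to G# is 8 semitones, a half step wider than a perfect fifth, so the interval is augmented.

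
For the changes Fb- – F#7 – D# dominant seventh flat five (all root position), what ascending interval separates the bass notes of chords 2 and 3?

The roots are F# and D#.
Counting 6 letters and 9 half steps from F# gives a major sixth.

major sixth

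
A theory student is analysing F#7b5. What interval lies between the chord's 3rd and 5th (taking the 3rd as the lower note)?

diminished third

F# dominant seventh flat five: F# A# C E.
That puts A# below C.
3 letter names make it a third; at 2 semitones (a whole step narrower than major) the quality is diminished.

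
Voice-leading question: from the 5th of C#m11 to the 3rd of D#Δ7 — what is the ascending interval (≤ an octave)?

major 7th

C#m11 has G# as its 5th, and D#Δ7 has F## as its 3rd.
Counting 7 letters and 11 half steps from G# gives a major seventh.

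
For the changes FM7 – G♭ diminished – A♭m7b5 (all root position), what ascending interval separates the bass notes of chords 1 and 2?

The roots are F and G♭.
F up to G♭ is 1 semitone, a half step narrower than a major second, so the interval is minor.

minor second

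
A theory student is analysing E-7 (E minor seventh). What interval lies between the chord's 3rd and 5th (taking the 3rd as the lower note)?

The chord tones of E minor seventh are E, G, B, D.
The 3rd is G and the 5th is B.
Counting 3 letters and 4 half steps from G gives a major third.

major 3rd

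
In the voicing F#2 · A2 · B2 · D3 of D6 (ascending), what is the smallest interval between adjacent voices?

major 2nd

Adjacent intervals: F#2→A2 = minor third; A2→B2 = major second; B2→D3 = minor third.
The smallest is A2 to B2, a major second (2 semitones).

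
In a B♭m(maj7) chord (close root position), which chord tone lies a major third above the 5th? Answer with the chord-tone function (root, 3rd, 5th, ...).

B♭mM7: B♭-D♭-F-A.
The 5th is F. A major third above F is A.
A is the chord's 7th.

7th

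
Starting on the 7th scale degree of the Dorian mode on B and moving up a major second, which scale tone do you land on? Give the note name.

B

The scale is B C♯ D E F♯ G♯ A.
The 7th scale degree is A; a major second above that is B — scale degree 1.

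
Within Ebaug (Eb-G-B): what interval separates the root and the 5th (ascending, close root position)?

So we need the interval from Eb up to B.
5 letter names make it a fifth; at 8 semitones (a half step wider than perfect) the quality is augmented.

augmented fifth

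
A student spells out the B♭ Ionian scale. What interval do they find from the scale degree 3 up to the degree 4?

minor second

Spelling the B♭ Ionian scale: B♭ C D E♭ F G A.
Scale degree 3 = D; degree 4 = E♭.
2 letter names make it a second; at 1 semitone (a half step narrower than major) the quality is minor.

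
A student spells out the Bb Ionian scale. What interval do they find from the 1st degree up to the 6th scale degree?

major sixth

Spelling the Bb Ionian scale: Bb C D Eb F G A.
The 1st degree is Bb and the degree 6 is G.
Bb up to G spans 6 letter names and 9 semitones — a major sixth.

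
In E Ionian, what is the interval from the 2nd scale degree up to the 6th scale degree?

E major: E F♯ G♯ A B C♯ D♯.
That puts F♯ below C♯.
From F♯ to C♯ is 7 semitones, exactly the perfect fifth.

perfect 5th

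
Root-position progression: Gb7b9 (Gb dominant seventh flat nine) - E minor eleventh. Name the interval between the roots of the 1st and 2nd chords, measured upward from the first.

A6

The roots are Gb and E.
Gb up to E is 10 semitones, a half step wider than a major sixth, so the interval is augmented.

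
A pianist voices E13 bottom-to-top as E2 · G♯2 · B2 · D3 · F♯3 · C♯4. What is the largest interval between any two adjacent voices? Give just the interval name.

Adjacent intervals: E2→G♯2 = major third; G♯2→B2 = minor third; B2→D3 = minor third; D3→F♯3 = major third; F♯3→C♯4 = perfect fifth.
The largest is F♯3 to C♯4, a perfect fifth (7 semitones).

perfect fifth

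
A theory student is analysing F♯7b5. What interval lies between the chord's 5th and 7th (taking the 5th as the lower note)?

major third

F♯7b5 (F♯ dominant seventh flat five): F♯ A♯ C E.
5th = C; 7th = E.
From C to E is 4 semitones, exactly the major third.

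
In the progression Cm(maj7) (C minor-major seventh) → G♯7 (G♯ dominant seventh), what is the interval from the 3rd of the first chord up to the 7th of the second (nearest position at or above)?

The 3rd of Cm(maj7) (C minor-major seventh) is E♭; the 7th of G♯7 (G♯ dominant seventh) is F♯.
From E♭ to F♯: 3 semitones over a second = augmented.

augmented second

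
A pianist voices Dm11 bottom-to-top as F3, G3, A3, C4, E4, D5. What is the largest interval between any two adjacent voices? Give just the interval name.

minor seventh

Adjacent intervals: F3→G3 = major second; G3→A3 = major second; A3→C4 = minor third; C4→E4 = major third; E4→D5 = minor seventh.
The largest is E4 to D5, a minor seventh (10 semitones).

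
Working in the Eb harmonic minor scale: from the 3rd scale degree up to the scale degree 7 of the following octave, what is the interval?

augmented twelfth

The scale runs Eb F Gb Ab Bb Cb D.
3rd scale degree = Gb; 7th scale degree (up an octave) = D.
Gb up to D is 20 semitones, a half step wider than a perfect twelfth, so the interval is augmented.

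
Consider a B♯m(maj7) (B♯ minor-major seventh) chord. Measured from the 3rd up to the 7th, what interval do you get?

augmented 5th

B♯ minor-major seventh is spelled B♯ D♯ F𝄪 A𝄪.
So we need the interval from D♯ up to A𝄪.
5 letter names make it a fifth; at 8 semitones (a half step wider than perfect) the quality is augmented.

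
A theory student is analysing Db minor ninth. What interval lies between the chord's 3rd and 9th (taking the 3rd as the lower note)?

major 7th

Spelling the chord: Db Fb Ab Cb Eb.
So we need the interval from Fb up to Eb.
From Fb to Eb is 11 semitones, exactly the major seventh.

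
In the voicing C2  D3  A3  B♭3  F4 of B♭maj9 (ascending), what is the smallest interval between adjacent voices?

Adjacent intervals: C2→D3 = major ninth; D3→A3 = perfect fifth; A3→B♭3 = minor second; B♭3→F4 = perfect fifth.
The smallest is A3 to B♭3, a minor second (1 semitone).

minor second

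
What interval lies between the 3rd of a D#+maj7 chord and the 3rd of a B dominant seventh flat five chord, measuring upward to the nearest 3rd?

m6

The 3rd of D#+maj7 is F##; the 3rd of B dominant seventh flat five is D#.
6 letter names make it a sixth; at 8 semitones (a half step narrower than major) the quality is minor.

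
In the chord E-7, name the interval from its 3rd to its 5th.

Spelling the chord: E-G-B-D.
3rd = G; 5th = B.
Counting 3 letters and 4 half steps from G gives a major third.

major third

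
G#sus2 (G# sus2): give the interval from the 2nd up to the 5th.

G#sus2: G#–A#–D#.
So we need the interval from A# up to D#.
From A# to D# is 5 semitones, exactly the perfect fourth.

perfect fourth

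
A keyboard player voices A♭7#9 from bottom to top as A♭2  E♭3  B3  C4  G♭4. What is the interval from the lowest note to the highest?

minor fourteenth

The outer voices are A♭2 and G♭4.
14 letter names make it a fourteenth; at 22 semitones (a half step narrower than major) the quality is minor.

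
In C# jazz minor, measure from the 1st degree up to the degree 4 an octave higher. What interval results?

The scale runs C# D# E F# G# A# B#.
So we need the interval from C# up to F#.
C# up to F# spans 11 letter names and 17 semitones — a perfect eleventh.

perfect eleventh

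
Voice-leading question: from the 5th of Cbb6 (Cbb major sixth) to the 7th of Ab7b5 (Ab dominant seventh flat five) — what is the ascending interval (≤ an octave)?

A1

Cbb6 (Cbb major sixth) has Gbb as its 5th, and Ab7b5 (Ab dominant seventh flat five) has Gb as its 7th.
1 letter names make it a unison; at 1 semitone (a half step wider than perfect) the quality is augmented.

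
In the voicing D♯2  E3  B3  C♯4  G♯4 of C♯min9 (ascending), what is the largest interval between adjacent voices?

Adjacent intervals: D♯2→E3 = minor ninth; E3→B3 = perfect fifth; B3→C♯4 = major second; C♯4→G♯4 = perfect fifth.
The largest is D♯2 to E3, a minor ninth (13 semitones).

m9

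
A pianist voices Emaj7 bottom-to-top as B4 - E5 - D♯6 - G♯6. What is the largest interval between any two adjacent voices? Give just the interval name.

M7

Adjacent intervals: B4→E5 = perfect fourth; E5→D♯6 = major seventh; D♯6→G♯6 = perfect fourth.
The largest is E5 to D♯6, a major seventh (11 semitones).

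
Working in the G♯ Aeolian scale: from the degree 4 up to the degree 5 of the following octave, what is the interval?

M9

G♯ natural minor: G♯ A♯ B C♯ D♯ E F♯.
So we need the interval from C♯ up to D♯.
C♯ up to D♯ spans 9 letter names and 14 semitones — a major ninth.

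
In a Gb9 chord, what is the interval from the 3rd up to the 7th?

diminished fifth

Gb9 (Gb dominant ninth): Gb, Bb, Db, Fb, Ab.
That puts Bb below Fb.
From Bb to Fb: 6 semitones over a fifth = diminished.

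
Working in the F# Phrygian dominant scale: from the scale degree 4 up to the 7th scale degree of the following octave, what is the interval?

perfect eleventh

F# phrygian dominant: F# G A# B C# D E.
Scale degree 4 = B; 7th degree (up an octave) = E.
Counting 11 letters and 17 half steps from B gives a perfect eleventh.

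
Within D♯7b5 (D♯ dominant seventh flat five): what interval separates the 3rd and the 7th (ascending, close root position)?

D♯7b5 (D♯ dominant seventh flat five): D♯, F𝄪, A, C♯.
3rd = F𝄪; 7th = C♯.
From F𝄪 to C♯: 6 semitones over a fifth = diminished.

diminished fifth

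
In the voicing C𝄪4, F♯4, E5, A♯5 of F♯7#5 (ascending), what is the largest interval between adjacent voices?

Adjacent intervals: C𝄪4→F♯4 = diminished fourth; F♯4→E5 = minor seventh; E5→A♯5 = augmented fourth.
The largest is F♯4 to E5, a minor seventh (10 semitones).

minor seventh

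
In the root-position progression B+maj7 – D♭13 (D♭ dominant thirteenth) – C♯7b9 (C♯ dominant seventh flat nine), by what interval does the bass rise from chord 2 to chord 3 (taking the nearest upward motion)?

The roots are D♭ and C♯.
From D♭ to C♯: 12 semitones over a seventh = augmented.

augmented 7th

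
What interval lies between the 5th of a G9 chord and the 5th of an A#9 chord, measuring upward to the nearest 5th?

augmented second

The 5th of G9 is D; the 5th of A#9 is E#.
2 letter names make it a second; at 3 semitones (a half step wider than major) the quality is augmented.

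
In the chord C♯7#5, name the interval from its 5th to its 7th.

C♯ augmented seventh: C♯-E♯-G𝄪-B.
5th = G𝄪; 7th = B.
G𝄪 up to B is 2 semitones, a whole step narrower than a major third, so the interval is diminished.

d3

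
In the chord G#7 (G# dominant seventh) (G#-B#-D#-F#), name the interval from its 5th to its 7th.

minor third

So we need the interval from D# up to F#.
D# up to F# is 3 semitones, a half step narrower than a major third, so the interval is minor.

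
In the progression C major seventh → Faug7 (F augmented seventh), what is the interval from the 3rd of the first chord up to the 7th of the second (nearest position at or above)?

d8

C major seventh has E as its 3rd, and Faug7 (F augmented seventh) has Eb as its 7th.
From E to Eb: 11 semitones over an octave = diminished.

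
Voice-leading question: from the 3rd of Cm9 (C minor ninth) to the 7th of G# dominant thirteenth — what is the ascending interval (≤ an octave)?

augmented second

Cm9 (C minor ninth) has Eb as its 3rd, and G# dominant thirteenth has F# as its 7th.
From Eb to F#: 3 semitones over a second = augmented.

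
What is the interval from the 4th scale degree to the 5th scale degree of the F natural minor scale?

Spelling the F natural minor scale: F G Ab Bb C Db Eb.
That puts Bb below C.
Counting 2 letters and 2 half steps from Bb gives a major second.

major second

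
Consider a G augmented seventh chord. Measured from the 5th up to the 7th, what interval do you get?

diminished 3rd

Spelling the chord: G, B, D♯, F.
So we need the interval from D♯ up to F.
D♯ up to F is 2 semitones, a whole step narrower than a major third, so the interval is diminished.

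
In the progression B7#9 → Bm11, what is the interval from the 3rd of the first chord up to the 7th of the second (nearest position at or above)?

B7#9 has D# as its 3rd, and Bm11 has A as its 7th.
5 letter names make it a fifth; at 6 semitones (a half step narrower than perfect) the quality is diminished.

diminished fifth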